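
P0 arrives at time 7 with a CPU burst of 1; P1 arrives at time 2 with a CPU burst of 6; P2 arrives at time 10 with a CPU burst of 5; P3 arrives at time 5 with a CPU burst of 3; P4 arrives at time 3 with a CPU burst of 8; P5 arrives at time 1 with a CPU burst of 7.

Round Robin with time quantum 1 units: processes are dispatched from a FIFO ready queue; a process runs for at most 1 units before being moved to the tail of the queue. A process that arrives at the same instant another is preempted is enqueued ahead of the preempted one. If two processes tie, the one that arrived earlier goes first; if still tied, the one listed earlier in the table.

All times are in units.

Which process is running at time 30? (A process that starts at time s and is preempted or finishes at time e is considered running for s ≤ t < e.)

P4

Timeline: | idle 0-1 | P5 1-2 | P1 2-3 | P5 3-4 | P4 4-5 | P1 5-6 | P5 6-7 | P3 7-8 | P4 8-9 | P1 9-10 | P0 10-11 | P5 11-12 | P3 12-13 | P4 13-14 | P2 14-15 | P1 15-16 | P5 16-17 | P3 17-18 | P4 18-19 | P2 19-20 | P1 20-21 | P5 21-22 | P4 22-23 | P2 23-24 | P1 24-25 | P5 25-26 | P4 26-27 | P2 27-28 | P4 28-29 | P2 29-30 | P4 30-31 |
Completion: P0=11  P1=25  P2=30  P3=18  P4=31  P5=26
Turnaround (C−A): P0=4  P1=23  P2=20  P3=13  P4=28  P5=25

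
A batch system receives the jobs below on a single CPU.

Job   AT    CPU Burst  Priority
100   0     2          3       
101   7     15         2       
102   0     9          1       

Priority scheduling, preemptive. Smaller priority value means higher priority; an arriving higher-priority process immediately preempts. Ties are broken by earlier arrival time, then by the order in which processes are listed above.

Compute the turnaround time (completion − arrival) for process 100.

Gantt: | 102 0-9 | 101 9-24 | 100 24-26 |
Completion: 100=26  101=24  102=9
Turnaround (C−A): 100=26  101=17  102=9
Turnaround(100) = completion − arrival = 26 − 0 = 26

26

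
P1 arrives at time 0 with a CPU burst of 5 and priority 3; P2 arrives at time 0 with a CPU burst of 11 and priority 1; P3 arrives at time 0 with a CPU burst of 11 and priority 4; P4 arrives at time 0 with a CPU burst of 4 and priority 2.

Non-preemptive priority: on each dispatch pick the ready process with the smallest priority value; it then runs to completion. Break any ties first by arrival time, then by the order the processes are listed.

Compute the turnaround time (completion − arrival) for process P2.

Schedule: | P2 0-11 | P4 11-15 | P1 15-20 | P3 20-31 |
Completion: P1=20  P2=11  P3=31  P4=15
Turnaround(P2) = completion − arrival = 11 − 0 = 11

11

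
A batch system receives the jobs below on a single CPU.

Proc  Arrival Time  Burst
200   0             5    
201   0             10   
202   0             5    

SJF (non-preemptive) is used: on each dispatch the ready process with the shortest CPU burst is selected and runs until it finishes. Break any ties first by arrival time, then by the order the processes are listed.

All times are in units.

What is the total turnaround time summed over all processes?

35

Schedule: | 200 0-5 | 202 5-10 | 201 10-20 |
Completion: 200=5  201=20  202=10
Turnaround (C−A): 200=5  201=20  202=10
Turnaround = completion − arrival: 200=5, 201=20, 202=10
Total turnaround = 5 + 20 + 10 = 35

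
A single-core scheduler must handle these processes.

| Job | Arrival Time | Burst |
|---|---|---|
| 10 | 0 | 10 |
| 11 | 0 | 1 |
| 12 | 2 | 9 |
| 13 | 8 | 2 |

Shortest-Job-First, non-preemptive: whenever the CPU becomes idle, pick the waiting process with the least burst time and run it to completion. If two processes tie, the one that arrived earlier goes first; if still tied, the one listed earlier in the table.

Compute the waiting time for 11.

Timeline: | 11 0-1 | 10 1-11 | 13 11-13 | 12 13-22 |
Completion: 10=11  11=1  12=22  13=13
Waiting(11) = turnaround − burst = 1 − 1 = 0

0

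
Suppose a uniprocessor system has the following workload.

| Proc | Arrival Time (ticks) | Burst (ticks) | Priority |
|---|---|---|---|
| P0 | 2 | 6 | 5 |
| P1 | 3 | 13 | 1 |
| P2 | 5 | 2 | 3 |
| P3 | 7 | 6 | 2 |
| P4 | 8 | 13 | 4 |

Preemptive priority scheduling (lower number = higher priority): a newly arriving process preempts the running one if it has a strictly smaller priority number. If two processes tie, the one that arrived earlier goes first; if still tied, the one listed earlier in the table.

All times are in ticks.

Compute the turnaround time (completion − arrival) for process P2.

19

Timeline: | idle 0-2 | P0 2-3 | P1 3-16 | P3 16-22 | P2 22-24 | P4 24-37 | P0 37-42 |
Completion: P0=42  P1=16  P2=24  P3=22  P4=37
Turnaround(P2) = completion − arrival = 24 − 5 = 19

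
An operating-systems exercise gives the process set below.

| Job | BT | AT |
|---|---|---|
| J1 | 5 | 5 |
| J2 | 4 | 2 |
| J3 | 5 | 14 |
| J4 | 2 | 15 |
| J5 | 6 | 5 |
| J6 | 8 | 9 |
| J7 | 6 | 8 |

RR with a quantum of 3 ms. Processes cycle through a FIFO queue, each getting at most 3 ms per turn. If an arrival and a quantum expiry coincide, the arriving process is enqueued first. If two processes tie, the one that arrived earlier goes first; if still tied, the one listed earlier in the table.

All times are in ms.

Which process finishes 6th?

Gantt: | idle 0-2 | J2 2-5 | J1 5-8 | J5 8-11 | J2 11-12 | J7 12-15 | J1 15-17 | J6 17-20 | J5 20-23 | J3 23-26 | J4 26-28 | J7 28-31 | J6 31-34 | J3 34-36 | J6 36-38 |
Completion: J1=17  J2=12  J3=36  J4=28  J5=23  J6=38  J7=31
Turnaround (C−A): J1=12  J2=10  J3=22  J4=13  J5=18  J6=29  J7=23
Finish order: J2 → J1 → J5 → J4 → J7 → J3 → J6

J3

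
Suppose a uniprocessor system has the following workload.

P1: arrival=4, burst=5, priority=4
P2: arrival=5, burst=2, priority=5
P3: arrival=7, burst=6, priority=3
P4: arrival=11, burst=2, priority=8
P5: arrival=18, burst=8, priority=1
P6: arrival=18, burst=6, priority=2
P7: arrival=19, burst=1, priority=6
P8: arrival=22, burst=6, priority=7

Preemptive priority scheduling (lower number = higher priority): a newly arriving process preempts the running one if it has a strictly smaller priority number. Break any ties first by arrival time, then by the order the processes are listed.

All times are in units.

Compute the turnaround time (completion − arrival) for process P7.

14

Timeline: | idle 0-4 | P1 4-7 | P3 7-13 | P1 13-15 | P2 15-17 | P4 17-18 | P5 18-26 | P6 26-32 | P7 32-33 | P8 33-39 | P4 39-40 |
Completion: P1=15  P2=17  P3=13  P4=40  P5=26  P6=32  P7=33  P8=39
Turnaround (C−A): P1=11  P2=12  P3=6  P4=29  P5=8  P6=14  P7=14  P8=17
Turnaround(P7) = completion − arrival = 33 − 19 = 14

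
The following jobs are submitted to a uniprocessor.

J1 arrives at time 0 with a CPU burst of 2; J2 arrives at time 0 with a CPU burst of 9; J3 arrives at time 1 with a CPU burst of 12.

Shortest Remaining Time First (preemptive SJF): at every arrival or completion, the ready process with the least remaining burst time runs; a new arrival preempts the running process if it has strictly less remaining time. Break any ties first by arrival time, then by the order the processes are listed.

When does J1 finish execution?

Schedule: | J1 0-2 | J2 2-11 | J3 11-23 |
Completion: J1=2  J2=11  J3=23

2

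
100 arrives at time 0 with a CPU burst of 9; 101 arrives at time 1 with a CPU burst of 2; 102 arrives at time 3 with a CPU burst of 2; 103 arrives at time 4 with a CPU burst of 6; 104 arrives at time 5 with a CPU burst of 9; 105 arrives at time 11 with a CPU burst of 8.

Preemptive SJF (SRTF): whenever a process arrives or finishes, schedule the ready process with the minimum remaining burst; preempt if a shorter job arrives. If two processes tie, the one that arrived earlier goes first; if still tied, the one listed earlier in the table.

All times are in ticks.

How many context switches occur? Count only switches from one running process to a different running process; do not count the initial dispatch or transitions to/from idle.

6

Schedule: | 100 0-1 | 101 1-3 | 102 3-5 | 103 5-11 | 100 11-19 | 105 19-27 | 104 27-36 |
Completion: 100=19  101=3  102=5  103=11  104=36  105=27
Turnaround (C−A): 100=19  101=2  102=2  103=7  104=31  105=16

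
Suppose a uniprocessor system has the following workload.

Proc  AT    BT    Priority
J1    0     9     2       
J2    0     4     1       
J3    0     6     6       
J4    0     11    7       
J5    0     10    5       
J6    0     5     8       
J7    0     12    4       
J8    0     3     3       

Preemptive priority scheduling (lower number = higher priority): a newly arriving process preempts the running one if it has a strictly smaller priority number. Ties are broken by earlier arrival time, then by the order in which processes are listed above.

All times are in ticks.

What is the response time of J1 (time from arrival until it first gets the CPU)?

Timeline: | J2 0-4 | J1 4-13 | J8 13-16 | J7 16-28 | J5 28-38 | J3 38-44 | J4 44-55 | J6 55-60 |
Completion: J1=13  J2=4  J3=44  J4=55  J5=38  J6=60  J7=28  J8=16
Response(J1) = first start − arrival = 4 − 0 = 4

4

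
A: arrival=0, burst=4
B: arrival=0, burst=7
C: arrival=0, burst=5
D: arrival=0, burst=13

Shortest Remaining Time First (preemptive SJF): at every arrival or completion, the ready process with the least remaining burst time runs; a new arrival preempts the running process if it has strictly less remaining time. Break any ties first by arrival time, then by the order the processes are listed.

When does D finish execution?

29

Schedule: | A 0-4 | C 4-9 | B 9-16 | D 16-29 |
Completion: A=4  B=16  C=9  D=29
Turnaround (C−A): A=4  B=16  C=9  D=29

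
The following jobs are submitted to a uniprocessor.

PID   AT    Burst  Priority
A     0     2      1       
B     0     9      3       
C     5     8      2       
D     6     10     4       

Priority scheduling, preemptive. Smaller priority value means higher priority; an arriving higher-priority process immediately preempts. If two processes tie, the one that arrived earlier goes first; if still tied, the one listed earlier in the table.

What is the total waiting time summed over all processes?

23

Gantt: | A 0-2 | B 2-5 | C 5-13 | B 13-19 | D 19-29 |
Completion: A=2  B=19  C=13  D=29
Turnaround (C−A): A=2  B=19  C=8  D=23
Waiting = turnaround − burst: A=0, B=10, C=0, D=13
Total waiting = 0 + 10 + 0 + 13 = 23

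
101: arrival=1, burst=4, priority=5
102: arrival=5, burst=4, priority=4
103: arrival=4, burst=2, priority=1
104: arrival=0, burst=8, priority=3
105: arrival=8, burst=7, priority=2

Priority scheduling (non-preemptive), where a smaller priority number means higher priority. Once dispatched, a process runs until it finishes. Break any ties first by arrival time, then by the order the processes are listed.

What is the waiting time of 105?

Timeline: | 104 0-8 | 103 8-10 | 105 10-17 | 102 17-21 | 101 21-25 |
Completion: 101=25  102=21  103=10  104=8  105=17
Waiting(105) = turnaround − burst = 9 − 7 = 2

2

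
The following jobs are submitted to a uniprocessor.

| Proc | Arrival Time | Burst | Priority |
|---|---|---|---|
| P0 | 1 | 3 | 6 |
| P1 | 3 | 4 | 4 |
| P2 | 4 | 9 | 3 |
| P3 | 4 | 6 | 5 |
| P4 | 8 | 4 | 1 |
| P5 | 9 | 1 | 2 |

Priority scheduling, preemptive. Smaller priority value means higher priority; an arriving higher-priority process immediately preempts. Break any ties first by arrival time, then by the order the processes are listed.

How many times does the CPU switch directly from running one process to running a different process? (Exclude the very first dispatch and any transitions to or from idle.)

8

Timeline: | idle 0-1 | P0 1-3 | P1 3-4 | P2 4-8 | P4 8-12 | P5 12-13 | P2 13-18 | P1 18-21 | P3 21-27 | P0 27-28 |
Completion: P0=28  P1=21  P2=18  P3=27  P4=12  P5=13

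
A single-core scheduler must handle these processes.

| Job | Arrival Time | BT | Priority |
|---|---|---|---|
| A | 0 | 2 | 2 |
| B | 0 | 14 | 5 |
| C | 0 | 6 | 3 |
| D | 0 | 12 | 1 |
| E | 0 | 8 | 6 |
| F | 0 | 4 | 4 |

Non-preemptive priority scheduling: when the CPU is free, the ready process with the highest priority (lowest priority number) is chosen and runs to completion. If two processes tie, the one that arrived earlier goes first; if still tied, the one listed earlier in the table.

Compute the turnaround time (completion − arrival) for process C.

20

Schedule: | D 0-12 | A 12-14 | C 14-20 | F 20-24 | B 24-38 | E 38-46 |
Completion: A=14  B=38  C=20  D=12  E=46  F=24
Turnaround(C) = completion − arrival = 20 − 0 = 20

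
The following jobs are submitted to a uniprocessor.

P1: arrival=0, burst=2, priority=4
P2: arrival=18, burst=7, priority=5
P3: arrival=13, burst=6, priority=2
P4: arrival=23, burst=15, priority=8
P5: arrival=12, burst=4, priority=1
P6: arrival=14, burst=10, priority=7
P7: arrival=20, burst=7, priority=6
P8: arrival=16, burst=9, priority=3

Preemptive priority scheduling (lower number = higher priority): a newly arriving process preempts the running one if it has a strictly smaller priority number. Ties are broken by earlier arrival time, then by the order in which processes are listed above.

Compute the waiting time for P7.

18

Gantt: | P1 0-2 | idle 2-12 | P5 12-16 | P3 16-22 | P8 22-31 | P2 31-38 | P7 38-45 | P6 45-55 | P4 55-70 |
Completion: P1=2  P2=38  P3=22  P4=70  P5=16  P6=55  P7=45  P8=31
Turnaround (C−A): P1=2  P2=20  P3=9  P4=47  P5=4  P6=41  P7=25  P8=15
Waiting(P7) = turnaround − burst = 25 − 7 = 18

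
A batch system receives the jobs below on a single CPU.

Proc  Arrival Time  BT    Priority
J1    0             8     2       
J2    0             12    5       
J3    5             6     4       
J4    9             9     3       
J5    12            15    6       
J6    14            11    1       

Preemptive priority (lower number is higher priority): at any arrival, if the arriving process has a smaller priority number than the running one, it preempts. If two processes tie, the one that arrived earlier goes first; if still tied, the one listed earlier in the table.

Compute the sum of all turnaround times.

Gantt: | J1 0-8 | J3 8-9 | J4 9-14 | J6 14-25 | J4 25-29 | J3 29-34 | J2 34-46 | J5 46-61 |
Completion: J1=8  J2=46  J3=34  J4=29  J5=61  J6=25
Turnaround = completion − arrival: J1=8, J2=46, J3=29, J4=20, J5=49, J6=11
Total turnaround = 8 + 46 + 29 + 20 + 49 + 11 = 163

163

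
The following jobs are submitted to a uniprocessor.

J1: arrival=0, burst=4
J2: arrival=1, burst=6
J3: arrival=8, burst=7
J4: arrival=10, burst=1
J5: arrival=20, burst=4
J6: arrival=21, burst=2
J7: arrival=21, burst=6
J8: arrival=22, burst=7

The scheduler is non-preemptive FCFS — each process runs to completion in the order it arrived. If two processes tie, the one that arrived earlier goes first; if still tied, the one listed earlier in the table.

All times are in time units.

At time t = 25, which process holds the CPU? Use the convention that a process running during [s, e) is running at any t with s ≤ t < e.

J6

Schedule: | J1 0-4 | J2 4-10 | J3 10-17 | J4 17-18 | idle 18-20 | J5 20-24 | J6 24-26 | J7 26-32 | J8 32-39 |
Completion: J1=4  J2=10  J3=17  J4=18  J5=24  J6=26  J7=32  J8=39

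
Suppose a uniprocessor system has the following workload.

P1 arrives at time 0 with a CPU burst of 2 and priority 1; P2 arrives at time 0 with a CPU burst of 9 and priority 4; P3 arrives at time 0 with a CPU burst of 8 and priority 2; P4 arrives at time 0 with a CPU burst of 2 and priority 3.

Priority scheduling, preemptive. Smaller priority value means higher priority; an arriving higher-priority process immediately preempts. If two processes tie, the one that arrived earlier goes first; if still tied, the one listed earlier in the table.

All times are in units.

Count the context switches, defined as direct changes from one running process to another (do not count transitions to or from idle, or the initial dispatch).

3

Gantt: | P1 0-2 | P3 2-10 | P4 10-12 | P2 12-21 |
Completion: P1=2  P2=21  P3=10  P4=12
Turnaround (C−A): P1=2  P2=21  P3=10  P4=12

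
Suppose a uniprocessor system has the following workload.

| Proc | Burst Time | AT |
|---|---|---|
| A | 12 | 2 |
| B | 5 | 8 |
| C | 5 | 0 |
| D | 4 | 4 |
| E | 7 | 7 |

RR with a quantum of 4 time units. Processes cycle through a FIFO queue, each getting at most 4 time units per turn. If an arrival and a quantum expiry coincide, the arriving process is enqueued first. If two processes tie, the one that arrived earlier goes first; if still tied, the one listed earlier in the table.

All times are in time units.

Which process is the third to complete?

Schedule: | C 0-4 | A 4-8 | D 8-12 | C 12-13 | E 13-17 | B 17-21 | A 21-25 | E 25-28 | B 28-29 | A 29-33 |
Completion: A=33  B=29  C=13  D=12  E=28
Turnaround (C−A): A=31  B=21  C=13  D=8  E=21
Finish order: D → C → E → B → A

E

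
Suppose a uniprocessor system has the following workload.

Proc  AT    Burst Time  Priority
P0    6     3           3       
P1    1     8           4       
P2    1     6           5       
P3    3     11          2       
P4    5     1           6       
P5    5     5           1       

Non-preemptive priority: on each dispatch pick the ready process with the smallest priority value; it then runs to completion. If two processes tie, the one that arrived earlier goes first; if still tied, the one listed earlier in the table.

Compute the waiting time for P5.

4

Gantt: | idle 0-1 | P1 1-9 | P5 9-14 | P3 14-25 | P0 25-28 | P2 28-34 | P4 34-35 |
Completion: P0=28  P1=9  P2=34  P3=25  P4=35  P5=14
Waiting(P5) = turnaround − burst = 9 − 5 = 4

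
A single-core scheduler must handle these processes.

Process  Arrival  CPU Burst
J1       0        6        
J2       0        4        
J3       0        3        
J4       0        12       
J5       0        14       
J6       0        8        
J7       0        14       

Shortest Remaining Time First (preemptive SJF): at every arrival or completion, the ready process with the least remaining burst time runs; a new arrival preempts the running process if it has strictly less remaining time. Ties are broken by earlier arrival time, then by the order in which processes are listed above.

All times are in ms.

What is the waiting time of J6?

Timeline: | J3 0-3 | J2 3-7 | J1 7-13 | J6 13-21 | J4 21-33 | J5 33-47 | J7 47-61 |
Completion: J1=13  J2=7  J3=3  J4=33  J5=47  J6=21  J7=61
Waiting(J6) = turnaround − burst = 21 − 8 = 13

13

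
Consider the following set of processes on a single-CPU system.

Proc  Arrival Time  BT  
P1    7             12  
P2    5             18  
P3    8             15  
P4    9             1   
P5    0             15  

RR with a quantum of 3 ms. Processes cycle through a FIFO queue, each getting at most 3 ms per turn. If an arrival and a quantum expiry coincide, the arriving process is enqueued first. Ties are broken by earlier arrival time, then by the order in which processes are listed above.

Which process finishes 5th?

P2

Timeline: | P5 0-6 | P2 6-9 | P5 9-12 | P1 12-15 | P3 15-18 | P4 18-19 | P2 19-22 | P5 22-25 | P1 25-28 | P3 28-31 | P2 31-34 | P5 34-37 | P1 37-40 | P3 40-43 | P2 43-46 | P1 46-49 | P3 49-52 | P2 52-55 | P3 55-58 | P2 58-61 |
Completion: P1=49  P2=61  P3=58  P4=19  P5=37
Turnaround (C−A): P1=42  P2=56  P3=50  P4=10  P5=37
Finish order: P4 → P5 → P1 → P3 → P2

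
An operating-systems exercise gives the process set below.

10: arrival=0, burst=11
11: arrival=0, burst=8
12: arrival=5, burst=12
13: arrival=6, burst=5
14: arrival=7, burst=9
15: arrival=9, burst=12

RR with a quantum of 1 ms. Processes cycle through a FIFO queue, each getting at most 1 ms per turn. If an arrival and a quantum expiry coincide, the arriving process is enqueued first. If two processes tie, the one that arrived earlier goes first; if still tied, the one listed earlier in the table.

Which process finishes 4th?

14

Gantt: | 10 0-1 | 11 1-2 | 10 2-3 | 11 3-4 | 10 4-5 | 11 5-6 | 12 6-7 | 10 7-8 | 13 8-9 | 11 9-10 | 14 10-11 | 12 11-12 | 10 12-13 | 15 13-14 | 13 14-15 | 11 15-16 | 14 16-17 | 12 17-18 | 10 18-19 | 15 19-20 | 13 20-21 | 11 21-22 | 14 22-23 | 12 23-24 | 10 24-25 | 15 25-26 | 13 26-27 | 11 27-28 | 14 28-29 | 12 29-30 | 10 30-31 | 15 31-32 | 13 32-33 | 11 33-34 | 14 34-35 | 12 35-36 | 10 36-37 | 15 37-38 | 14 38-39 | 12 39-40 | 10 40-41 | 15 41-42 | 14 42-43 | 12 43-44 | 10 44-45 | 15 45-46 | 14 46-47 | 12 47-48 | 15 48-49 | 14 49-50 | 12 50-51 | 15 51-52 | 12 52-53 | 15 53-54 | 12 54-55 | 15 55-57 |
Completion: 10=45  11=34  12=55  13=33  14=50  15=57
Turnaround (C−A): 10=45  11=34  12=50  13=27  14=43  15=48
Finish order: 13 → 11 → 10 → 14 → 12 → 15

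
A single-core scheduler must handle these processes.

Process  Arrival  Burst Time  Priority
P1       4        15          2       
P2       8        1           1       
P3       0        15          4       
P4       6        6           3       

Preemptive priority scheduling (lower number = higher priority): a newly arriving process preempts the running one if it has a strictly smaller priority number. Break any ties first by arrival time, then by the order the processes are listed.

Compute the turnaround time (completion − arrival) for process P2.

1

Timeline: | P3 0-4 | P1 4-8 | P2 8-9 | P1 9-20 | P4 20-26 | P3 26-37 |
Completion: P1=20  P2=9  P3=37  P4=26
Turnaround(P2) = completion − arrival = 9 − 8 = 1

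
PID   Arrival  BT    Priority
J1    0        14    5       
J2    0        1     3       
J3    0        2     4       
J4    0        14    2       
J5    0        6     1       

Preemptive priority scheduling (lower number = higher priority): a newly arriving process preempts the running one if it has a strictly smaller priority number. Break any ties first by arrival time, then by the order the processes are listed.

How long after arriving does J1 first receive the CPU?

23

Schedule: | J5 0-6 | J4 6-20 | J2 20-21 | J3 21-23 | J1 23-37 |
Completion: J1=37  J2=21  J3=23  J4=20  J5=6
Turnaround (C−A): J1=37  J2=21  J3=23  J4=20  J5=6
Response(J1) = first start − arrival = 23 − 0 = 23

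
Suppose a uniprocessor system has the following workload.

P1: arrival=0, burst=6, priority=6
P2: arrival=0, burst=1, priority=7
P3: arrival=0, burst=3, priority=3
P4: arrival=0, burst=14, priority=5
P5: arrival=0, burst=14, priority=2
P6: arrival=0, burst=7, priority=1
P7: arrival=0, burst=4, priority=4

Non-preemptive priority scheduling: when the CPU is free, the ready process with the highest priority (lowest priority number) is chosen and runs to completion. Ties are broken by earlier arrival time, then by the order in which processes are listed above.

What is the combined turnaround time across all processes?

Schedule: | P6 0-7 | P5 7-21 | P3 21-24 | P7 24-28 | P4 28-42 | P1 42-48 | P2 48-49 |
Completion: P1=48  P2=49  P3=24  P4=42  P5=21  P6=7  P7=28
Turnaround = completion − arrival: P1=48, P2=49, P3=24, P4=42, P5=21, P6=7, P7=28
Total turnaround = 48 + 49 + 24 + 42 + 21 + 7 + 28 = 219

219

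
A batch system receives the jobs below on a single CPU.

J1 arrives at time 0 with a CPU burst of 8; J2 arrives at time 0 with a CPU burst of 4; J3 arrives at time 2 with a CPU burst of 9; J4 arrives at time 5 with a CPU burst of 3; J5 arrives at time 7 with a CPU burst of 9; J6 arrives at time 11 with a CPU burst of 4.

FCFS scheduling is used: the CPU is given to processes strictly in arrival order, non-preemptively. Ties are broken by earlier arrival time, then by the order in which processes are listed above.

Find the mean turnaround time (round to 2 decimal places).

Gantt: | J1 0-8 | J2 8-12 | J3 12-21 | J4 21-24 | J5 24-33 | J6 33-37 |
Completion: J1=8  J2=12  J3=21  J4=24  J5=33  J6=37
Turnaround (C−A): J1=8  J2=12  J3=19  J4=19  J5=26  J6=26
Turnaround times: J1=8, J2=12, J3=19, J4=19, J5=26, J6=26
Average turnaround = (8+12+19+19+26+26) / 6 = 110/6 = 18.33

18.33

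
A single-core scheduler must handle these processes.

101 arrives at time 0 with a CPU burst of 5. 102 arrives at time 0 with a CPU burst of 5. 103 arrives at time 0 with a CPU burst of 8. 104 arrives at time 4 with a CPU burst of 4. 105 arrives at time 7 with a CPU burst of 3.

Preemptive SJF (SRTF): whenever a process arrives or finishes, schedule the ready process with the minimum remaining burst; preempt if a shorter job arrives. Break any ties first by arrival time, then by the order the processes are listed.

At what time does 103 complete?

25

Gantt: | 101 0-5 | 104 5-9 | 105 9-12 | 102 12-17 | 103 17-25 |
Completion: 101=5  102=17  103=25  104=9  105=12
Turnaround (C−A): 101=5  102=17  103=25  104=5  105=5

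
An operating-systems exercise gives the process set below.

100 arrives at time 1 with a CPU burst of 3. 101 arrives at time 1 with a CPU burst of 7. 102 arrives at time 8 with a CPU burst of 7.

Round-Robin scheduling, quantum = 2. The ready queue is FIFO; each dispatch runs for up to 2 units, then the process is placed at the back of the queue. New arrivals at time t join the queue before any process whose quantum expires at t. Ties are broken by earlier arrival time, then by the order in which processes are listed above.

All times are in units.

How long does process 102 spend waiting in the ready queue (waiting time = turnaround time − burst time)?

3

Schedule: | idle 0-1 | 100 1-3 | 101 3-5 | 100 5-6 | 101 6-8 | 102 8-10 | 101 10-12 | 102 12-14 | 101 14-15 | 102 15-18 |
Completion: 100=6  101=15  102=18
Waiting(102) = turnaround − burst = 10 − 7 = 3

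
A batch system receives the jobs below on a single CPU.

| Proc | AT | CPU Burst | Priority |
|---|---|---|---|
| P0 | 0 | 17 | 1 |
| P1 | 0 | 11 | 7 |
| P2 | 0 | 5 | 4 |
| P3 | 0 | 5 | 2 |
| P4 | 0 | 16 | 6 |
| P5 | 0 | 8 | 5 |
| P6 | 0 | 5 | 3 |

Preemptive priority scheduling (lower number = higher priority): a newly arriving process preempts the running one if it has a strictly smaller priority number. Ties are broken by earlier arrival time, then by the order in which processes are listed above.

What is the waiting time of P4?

40

Gantt: | P0 0-17 | P3 17-22 | P6 22-27 | P2 27-32 | P5 32-40 | P4 40-56 | P1 56-67 |
Completion: P0=17  P1=67  P2=32  P3=22  P4=56  P5=40  P6=27
Waiting(P4) = turnaround − burst = 56 − 16 = 40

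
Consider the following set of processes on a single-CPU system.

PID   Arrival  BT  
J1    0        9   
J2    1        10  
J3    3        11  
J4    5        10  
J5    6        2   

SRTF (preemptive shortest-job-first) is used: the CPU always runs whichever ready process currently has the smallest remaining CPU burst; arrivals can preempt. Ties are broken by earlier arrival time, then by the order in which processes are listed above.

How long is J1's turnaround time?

Schedule: | J1 0-6 | J5 6-8 | J1 8-11 | J2 11-21 | J4 21-31 | J3 31-42 |
Completion: J1=11  J2=21  J3=42  J4=31  J5=8
Turnaround (C−A): J1=11  J2=20  J3=39  J4=26  J5=2
Turnaround(J1) = completion − arrival = 11 − 0 = 11

11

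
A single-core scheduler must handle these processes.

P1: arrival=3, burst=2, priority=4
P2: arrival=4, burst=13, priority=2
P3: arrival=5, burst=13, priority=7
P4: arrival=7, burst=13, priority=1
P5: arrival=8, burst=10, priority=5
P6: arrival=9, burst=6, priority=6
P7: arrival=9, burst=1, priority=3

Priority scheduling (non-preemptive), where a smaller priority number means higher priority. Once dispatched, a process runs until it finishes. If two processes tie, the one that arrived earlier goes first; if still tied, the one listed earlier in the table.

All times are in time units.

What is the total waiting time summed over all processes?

Gantt: | idle 0-3 | P1 3-5 | P2 5-18 | P4 18-31 | P7 31-32 | P5 32-42 | P6 42-48 | P3 48-61 |
Completion: P1=5  P2=18  P3=61  P4=31  P5=42  P6=48  P7=32
Turnaround (C−A): P1=2  P2=14  P3=56  P4=24  P5=34  P6=39  P7=23
Waiting = turnaround − burst: P1=0, P2=1, P3=43, P4=11, P5=24, P6=33, P7=22
Total waiting = 0 + 1 + 43 + 11 + 24 + 33 + 22 = 134

134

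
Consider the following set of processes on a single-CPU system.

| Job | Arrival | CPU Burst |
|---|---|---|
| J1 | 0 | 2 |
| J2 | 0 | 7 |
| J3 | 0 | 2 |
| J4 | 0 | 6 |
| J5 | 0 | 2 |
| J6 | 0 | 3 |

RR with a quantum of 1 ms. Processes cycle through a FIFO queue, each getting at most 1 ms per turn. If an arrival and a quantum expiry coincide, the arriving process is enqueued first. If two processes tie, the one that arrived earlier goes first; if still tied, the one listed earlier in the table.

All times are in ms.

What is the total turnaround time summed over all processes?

Schedule: | J1 0-1 | J2 1-2 | J3 2-3 | J4 3-4 | J5 4-5 | J6 5-6 | J1 6-7 | J2 7-8 | J3 8-9 | J4 9-10 | J5 10-11 | J6 11-12 | J2 12-13 | J4 13-14 | J6 14-15 | J2 15-16 | J4 16-17 | J2 17-18 | J4 18-19 | J2 19-20 | J4 20-21 | J2 21-22 |
Completion: J1=7  J2=22  J3=9  J4=21  J5=11  J6=15
Turnaround = completion − arrival: J1=7, J2=22, J3=9, J4=21, J5=11, J6=15
Total turnaround = 7 + 22 + 9 + 21 + 11 + 15 = 85

85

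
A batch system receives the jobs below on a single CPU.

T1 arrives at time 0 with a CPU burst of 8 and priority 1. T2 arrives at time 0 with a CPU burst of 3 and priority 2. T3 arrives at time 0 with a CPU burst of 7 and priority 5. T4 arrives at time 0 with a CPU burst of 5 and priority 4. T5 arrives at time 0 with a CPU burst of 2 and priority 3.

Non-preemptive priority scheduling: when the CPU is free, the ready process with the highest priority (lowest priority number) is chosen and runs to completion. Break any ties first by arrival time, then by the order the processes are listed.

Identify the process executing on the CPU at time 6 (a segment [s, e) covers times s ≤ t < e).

Gantt: | T1 0-8 | T2 8-11 | T5 11-13 | T4 13-18 | T3 18-25 |
Completion: T1=8  T2=11  T3=25  T4=18  T5=13

T1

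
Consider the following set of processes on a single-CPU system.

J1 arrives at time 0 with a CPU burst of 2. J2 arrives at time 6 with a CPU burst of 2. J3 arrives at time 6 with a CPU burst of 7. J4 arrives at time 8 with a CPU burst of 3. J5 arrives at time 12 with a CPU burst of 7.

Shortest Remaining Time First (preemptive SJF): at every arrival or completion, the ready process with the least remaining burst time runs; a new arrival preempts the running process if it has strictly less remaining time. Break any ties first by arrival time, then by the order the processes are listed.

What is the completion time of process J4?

11

Schedule: | J1 0-2 | idle 2-6 | J2 6-8 | J4 8-11 | J3 11-18 | J5 18-25 |
Completion: J1=2  J2=8  J3=18  J4=11  J5=25
Turnaround (C−A): J1=2  J2=2  J3=12  J4=3  J5=13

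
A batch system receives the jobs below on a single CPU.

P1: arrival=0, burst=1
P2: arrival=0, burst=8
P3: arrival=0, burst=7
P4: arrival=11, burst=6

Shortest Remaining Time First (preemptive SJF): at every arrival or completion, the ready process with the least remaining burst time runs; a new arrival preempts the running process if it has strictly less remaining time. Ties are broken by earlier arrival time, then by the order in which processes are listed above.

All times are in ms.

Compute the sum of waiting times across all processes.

Schedule: | P1 0-1 | P3 1-8 | P2 8-16 | P4 16-22 |
Completion: P1=1  P2=16  P3=8  P4=22
Waiting = turnaround − burst: P1=0, P2=8, P3=1, P4=5
Total waiting = 0 + 8 + 1 + 5 = 14

14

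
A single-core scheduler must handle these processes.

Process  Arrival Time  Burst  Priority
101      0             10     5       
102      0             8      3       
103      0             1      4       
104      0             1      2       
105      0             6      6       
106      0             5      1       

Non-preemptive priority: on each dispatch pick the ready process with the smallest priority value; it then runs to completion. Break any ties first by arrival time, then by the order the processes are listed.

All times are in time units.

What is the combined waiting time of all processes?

Schedule: | 106 0-5 | 104 5-6 | 102 6-14 | 103 14-15 | 101 15-25 | 105 25-31 |
Completion: 101=25  102=14  103=15  104=6  105=31  106=5
Waiting = turnaround − burst: 101=15, 102=6, 103=14, 104=5, 105=25, 106=0
Total waiting = 15 + 6 + 14 + 5 + 25 + 0 = 65

65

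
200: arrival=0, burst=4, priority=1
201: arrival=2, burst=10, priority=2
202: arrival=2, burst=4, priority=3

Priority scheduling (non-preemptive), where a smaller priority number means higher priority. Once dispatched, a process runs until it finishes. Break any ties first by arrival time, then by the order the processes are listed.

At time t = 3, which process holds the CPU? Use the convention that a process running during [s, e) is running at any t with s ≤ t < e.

Timeline: | 200 0-4 | 201 4-14 | 202 14-18 |
Completion: 200=4  201=14  202=18

200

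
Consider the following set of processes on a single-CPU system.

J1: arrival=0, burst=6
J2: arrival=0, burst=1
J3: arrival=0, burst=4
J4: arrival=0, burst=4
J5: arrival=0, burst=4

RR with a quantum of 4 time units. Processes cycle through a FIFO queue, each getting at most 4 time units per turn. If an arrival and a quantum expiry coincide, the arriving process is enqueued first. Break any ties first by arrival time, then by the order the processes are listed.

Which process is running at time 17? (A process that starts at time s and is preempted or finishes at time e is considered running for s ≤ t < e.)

Gantt: | J1 0-4 | J2 4-5 | J3 5-9 | J4 9-13 | J5 13-17 | J1 17-19 |
Completion: J1=19  J2=5  J3=9  J4=13  J5=17

J1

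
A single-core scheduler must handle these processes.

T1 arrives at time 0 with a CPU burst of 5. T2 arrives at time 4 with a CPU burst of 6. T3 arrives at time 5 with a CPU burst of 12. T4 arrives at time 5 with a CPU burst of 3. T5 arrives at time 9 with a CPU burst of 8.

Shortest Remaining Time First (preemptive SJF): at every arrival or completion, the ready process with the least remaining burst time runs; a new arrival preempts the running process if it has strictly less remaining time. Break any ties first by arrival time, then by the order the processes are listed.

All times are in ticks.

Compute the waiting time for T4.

0

Schedule: | T1 0-5 | T4 5-8 | T2 8-14 | T5 14-22 | T3 22-34 |
Completion: T1=5  T2=14  T3=34  T4=8  T5=22
Waiting(T4) = turnaround − burst = 3 − 3 = 0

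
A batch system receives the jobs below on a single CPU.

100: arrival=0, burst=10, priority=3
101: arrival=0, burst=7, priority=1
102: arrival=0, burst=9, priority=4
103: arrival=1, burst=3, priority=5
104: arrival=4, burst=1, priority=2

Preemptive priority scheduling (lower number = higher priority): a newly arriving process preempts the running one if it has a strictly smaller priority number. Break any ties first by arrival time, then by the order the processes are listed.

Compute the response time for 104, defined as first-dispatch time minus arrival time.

Gantt: | 101 0-7 | 104 7-8 | 100 8-18 | 102 18-27 | 103 27-30 |
Completion: 100=18  101=7  102=27  103=30  104=8
Response(104) = first start − arrival = 7 − 4 = 3

3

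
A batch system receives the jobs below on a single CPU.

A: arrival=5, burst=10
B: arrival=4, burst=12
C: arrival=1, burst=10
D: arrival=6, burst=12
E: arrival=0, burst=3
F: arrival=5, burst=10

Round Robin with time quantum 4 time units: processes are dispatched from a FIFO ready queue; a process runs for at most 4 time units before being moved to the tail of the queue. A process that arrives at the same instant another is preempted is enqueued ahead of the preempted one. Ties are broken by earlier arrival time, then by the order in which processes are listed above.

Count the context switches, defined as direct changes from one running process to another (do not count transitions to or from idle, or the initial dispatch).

Schedule: | E 0-3 | C 3-7 | B 7-11 | A 11-15 | F 15-19 | D 19-23 | C 23-27 | B 27-31 | A 31-35 | F 35-39 | D 39-43 | C 43-45 | B 45-49 | A 49-51 | F 51-53 | D 53-57 |
Completion: A=51  B=49  C=45  D=57  E=3  F=53
Turnaround (C−A): A=46  B=45  C=44  D=51  E=3  F=48

15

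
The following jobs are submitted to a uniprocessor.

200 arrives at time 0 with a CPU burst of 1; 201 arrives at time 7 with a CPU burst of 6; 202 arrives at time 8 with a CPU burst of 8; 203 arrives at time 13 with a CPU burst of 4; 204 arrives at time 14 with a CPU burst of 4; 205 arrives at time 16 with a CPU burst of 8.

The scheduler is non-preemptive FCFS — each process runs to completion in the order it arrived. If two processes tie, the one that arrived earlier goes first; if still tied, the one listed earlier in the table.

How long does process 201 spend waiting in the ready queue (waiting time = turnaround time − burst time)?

Schedule: | 200 0-1 | idle 1-7 | 201 7-13 | 202 13-21 | 203 21-25 | 204 25-29 | 205 29-37 |
Completion: 200=1  201=13  202=21  203=25  204=29  205=37
Turnaround (C−A): 200=1  201=6  202=13  203=12  204=15  205=21
Waiting(201) = turnaround − burst = 6 − 6 = 0

0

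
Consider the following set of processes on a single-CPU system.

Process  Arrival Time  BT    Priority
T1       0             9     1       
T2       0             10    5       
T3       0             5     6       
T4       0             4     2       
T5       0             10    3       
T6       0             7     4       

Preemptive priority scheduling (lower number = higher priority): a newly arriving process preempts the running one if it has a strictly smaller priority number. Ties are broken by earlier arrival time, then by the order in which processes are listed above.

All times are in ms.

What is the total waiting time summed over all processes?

Schedule: | T1 0-9 | T4 9-13 | T5 13-23 | T6 23-30 | T2 30-40 | T3 40-45 |
Completion: T1=9  T2=40  T3=45  T4=13  T5=23  T6=30
Turnaround (C−A): T1=9  T2=40  T3=45  T4=13  T5=23  T6=30
Waiting = turnaround − burst: T1=0, T2=30, T3=40, T4=9, T5=13, T6=23
Total waiting = 0 + 30 + 40 + 9 + 13 + 23 = 115

115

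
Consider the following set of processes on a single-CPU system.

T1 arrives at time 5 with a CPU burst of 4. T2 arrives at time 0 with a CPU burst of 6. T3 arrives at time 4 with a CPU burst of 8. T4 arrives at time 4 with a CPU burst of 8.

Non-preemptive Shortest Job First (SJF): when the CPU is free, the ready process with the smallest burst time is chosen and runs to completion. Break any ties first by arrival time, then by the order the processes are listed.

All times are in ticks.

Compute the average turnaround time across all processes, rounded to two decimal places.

Timeline: | T2 0-6 | T1 6-10 | T3 10-18 | T4 18-26 |
Completion: T1=10  T2=6  T3=18  T4=26
Turnaround times: T1=5, T2=6, T3=14, T4=22
Average turnaround = (5+6+14+22) / 4 = 47/4 = 11.75

11.75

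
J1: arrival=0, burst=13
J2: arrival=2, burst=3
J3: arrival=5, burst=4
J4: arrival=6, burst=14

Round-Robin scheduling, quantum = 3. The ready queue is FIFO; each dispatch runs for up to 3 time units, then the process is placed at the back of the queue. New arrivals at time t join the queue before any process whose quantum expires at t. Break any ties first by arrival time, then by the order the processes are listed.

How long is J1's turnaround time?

Gantt: | J1 0-3 | J2 3-6 | J1 6-9 | J3 9-12 | J4 12-15 | J1 15-18 | J3 18-19 | J4 19-22 | J1 22-25 | J4 25-28 | J1 28-29 | J4 29-34 |
Completion: J1=29  J2=6  J3=19  J4=34
Turnaround(J1) = completion − arrival = 29 − 0 = 29

29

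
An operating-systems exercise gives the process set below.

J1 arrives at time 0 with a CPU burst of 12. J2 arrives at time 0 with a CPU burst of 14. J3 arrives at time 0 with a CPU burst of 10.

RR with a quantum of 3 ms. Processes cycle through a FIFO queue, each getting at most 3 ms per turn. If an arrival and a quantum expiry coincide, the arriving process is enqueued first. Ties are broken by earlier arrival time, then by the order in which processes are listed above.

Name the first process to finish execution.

Schedule: | J1 0-3 | J2 3-6 | J3 6-9 | J1 9-12 | J2 12-15 | J3 15-18 | J1 18-21 | J2 21-24 | J3 24-27 | J1 27-30 | J2 30-33 | J3 33-34 | J2 34-36 |
Completion: J1=30  J2=36  J3=34
Finish order: J1 → J3 → J2

J1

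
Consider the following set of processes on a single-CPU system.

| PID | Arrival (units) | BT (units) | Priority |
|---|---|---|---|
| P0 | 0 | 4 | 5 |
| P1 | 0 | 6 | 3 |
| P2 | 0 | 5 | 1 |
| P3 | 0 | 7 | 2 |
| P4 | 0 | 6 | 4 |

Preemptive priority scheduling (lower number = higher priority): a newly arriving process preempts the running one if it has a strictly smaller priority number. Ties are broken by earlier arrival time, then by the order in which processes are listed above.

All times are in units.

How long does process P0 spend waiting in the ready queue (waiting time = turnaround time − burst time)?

Gantt: | P2 0-5 | P3 5-12 | P1 12-18 | P4 18-24 | P0 24-28 |
Completion: P0=28  P1=18  P2=5  P3=12  P4=24
Turnaround (C−A): P0=28  P1=18  P2=5  P3=12  P4=24
Waiting(P0) = turnaround − burst = 28 − 4 = 24

24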